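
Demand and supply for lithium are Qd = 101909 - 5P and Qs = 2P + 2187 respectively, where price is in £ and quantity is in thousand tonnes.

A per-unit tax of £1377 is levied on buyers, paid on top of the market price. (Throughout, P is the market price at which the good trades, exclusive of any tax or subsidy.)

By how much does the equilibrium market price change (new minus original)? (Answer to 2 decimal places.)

-983.57

Initially, 101909 - 5P = 2P + 2187, so 99722 = 7P and P = 14246, Q = 30679.
Since buyers pay the price plus the tax, the effective demand curve becomes Qd = 95024 - 5P.
Equate the new curves: 95024 - 5P = 2P + 2187, giving 92837 = 7P, P = 92837/7 ≈ 13262.4286, Q = 200983/7 ≈ 28711.8571.
ΔP = 13262.4286 − 14246 = -983.57.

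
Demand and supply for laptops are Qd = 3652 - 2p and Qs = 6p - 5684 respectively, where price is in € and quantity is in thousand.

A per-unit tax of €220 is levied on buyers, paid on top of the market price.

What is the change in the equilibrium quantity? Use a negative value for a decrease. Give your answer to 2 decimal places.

-330.00

Solve the original market: 3652 - 2p = 6p - 5684, hence p = 1167 and Q = 1318.
Since buyers pay the price plus the tax, the effective demand curve becomes Qd = 3212 - 2p.
New equilibrium: 3212 - 2p = 6p - 5684 ⇒ 8896 = 8p ⇒ p = 1112, Q = 988.
ΔQ = 988 − 1318 = -330.00.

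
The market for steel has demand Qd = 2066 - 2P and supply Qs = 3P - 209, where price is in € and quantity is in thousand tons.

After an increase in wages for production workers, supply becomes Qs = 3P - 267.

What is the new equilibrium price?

Before the shock: 2066 - 2P = 3P - 209 ⇒ 2275 = 5P ⇒ P = 455, Q = 1156.
The new curves are Qd = 2066 - 2P (demand) and Qs = 3P - 267 (supply).
New equilibrium: 2066 - 2P = 3P - 267 ⇒ 2333 = 5P ⇒ P = 466.6, Q = 1132.8.

466.6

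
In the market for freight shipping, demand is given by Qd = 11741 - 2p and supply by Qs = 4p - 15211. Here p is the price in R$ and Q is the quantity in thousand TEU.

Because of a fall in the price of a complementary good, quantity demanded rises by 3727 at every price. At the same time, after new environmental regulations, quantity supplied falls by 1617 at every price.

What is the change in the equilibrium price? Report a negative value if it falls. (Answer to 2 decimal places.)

Before the shock: 11741 - 2p = 4p - 15211 ⇒ 26952 = 6p ⇒ p = 4492, Q = 2757.
The shock moves the curves to Qd = 15468 - 2p and Qs = 4p - 16828.
Clearing the new market: 15468 - 2p = 4p - 16828, so p = 16148/3 ≈ 5382.6667 and Q = 14108/3 ≈ 4702.6667.
Δp = 5382.6667 − 4492 = +890.67.

+890.67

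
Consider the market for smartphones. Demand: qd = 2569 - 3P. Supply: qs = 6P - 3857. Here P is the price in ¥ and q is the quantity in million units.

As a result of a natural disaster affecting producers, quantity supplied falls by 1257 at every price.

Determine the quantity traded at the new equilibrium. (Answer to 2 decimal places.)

8.00

Solve the original market: 2569 - 3P = 6P - 3857, hence P = 714 and q = 427.
The new curves are qd = 2569 - 3P (demand) and qs = 6P - 5114 (supply).
Equate the new curves: 2569 - 3P = 6P - 5114, giving 7683 = 9P, P = 2561/3 ≈ 853.6667, q = 8.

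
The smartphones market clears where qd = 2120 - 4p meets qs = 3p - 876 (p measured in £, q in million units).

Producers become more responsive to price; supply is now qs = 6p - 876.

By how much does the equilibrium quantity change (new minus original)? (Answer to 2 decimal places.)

+513.60

Solve the original market: 2120 - 4p = 3p - 876, hence p = 428 and q = 408.
After the shift, demand is qd = 2120 - 4p and supply is qs = 6p - 876.
New equilibrium: 2120 - 4p = 6p - 876 ⇒ 2996 = 10p ⇒ p = 299.6, q = 921.6.
Δq = 921.6 − 408 = +513.60.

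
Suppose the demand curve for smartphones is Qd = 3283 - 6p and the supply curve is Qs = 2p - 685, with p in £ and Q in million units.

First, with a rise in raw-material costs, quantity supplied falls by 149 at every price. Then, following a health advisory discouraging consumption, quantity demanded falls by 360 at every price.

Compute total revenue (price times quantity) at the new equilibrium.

49428.03125

Before the shock: 3283 - 6p = 2p - 685 ⇒ 3968 = 8p ⇒ p = 496, Q = 307.
After the shift, demand is Qd = 2923 - 6p and supply is Qs = 2p - 834.
Setting them equal: 2923 - 6p = 2p - 834 → 3757 = 8p, so p = 469.625 and Q = 105.25.
New expenditure = 469.625 × 105.25 = 49428.03125.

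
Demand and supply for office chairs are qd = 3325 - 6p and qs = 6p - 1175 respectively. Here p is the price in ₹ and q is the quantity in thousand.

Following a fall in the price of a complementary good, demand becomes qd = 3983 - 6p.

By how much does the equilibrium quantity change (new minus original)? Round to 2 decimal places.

+329.00

Initially, 3325 - 6p = 6p - 1175, so 4500 = 12p and p = 375, q = 1075.
With the change applied: demand qd = 3983 - 6p, supply qs = 6p - 1175.
New equilibrium: 3983 - 6p = 6p - 1175 ⇒ 5158 = 12p ⇒ p = 2579/6 ≈ 429.8333, q = 1404.
Δq = 1404 − 1075 = +329.00.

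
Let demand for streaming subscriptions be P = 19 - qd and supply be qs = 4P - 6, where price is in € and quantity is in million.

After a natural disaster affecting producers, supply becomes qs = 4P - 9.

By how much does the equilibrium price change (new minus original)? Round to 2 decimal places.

Initially, 19 - P = 4P - 6, so 25 = 5P and P = 5, q = 14.
After the shift, demand is qd = 19 - P and supply is qs = 4P - 9.
Clearing the new market: 19 - P = 4P - 9, so P = 5.6 and q = 13.4.
ΔP = 5.6 − 5 = +0.60.

+0.60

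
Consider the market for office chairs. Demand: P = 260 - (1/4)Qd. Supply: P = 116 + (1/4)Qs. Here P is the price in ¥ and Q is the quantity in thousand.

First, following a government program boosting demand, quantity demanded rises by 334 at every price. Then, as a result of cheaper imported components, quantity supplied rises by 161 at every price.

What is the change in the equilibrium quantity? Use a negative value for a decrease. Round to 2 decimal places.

Before the shock: 1040 - 4P = 4P - 464 ⇒ 1504 = 8P ⇒ P = 188, Q = 288.
The new curves are Qd = 1374 - 4P (demand) and Qs = 4P - 303 (supply).
Equate the new curves: 1374 - 4P = 4P - 303, giving 1677 = 8P, P = 209.625, Q = 535.5.
ΔQ = 535.5 − 288 = +247.50.

+247.50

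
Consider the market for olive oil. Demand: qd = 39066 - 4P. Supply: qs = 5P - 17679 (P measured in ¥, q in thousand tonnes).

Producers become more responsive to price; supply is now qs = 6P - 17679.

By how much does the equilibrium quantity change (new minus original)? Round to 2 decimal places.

+2522.00

Before the shock: 39066 - 4P = 5P - 17679 ⇒ 56745 = 9P ⇒ P = 6305, q = 13846.
With the change applied: demand qd = 39066 - 4P, supply qs = 6P - 17679.
Equate the new curves: 39066 - 4P = 6P - 17679, giving 56745 = 10P, P = 5674.5, q = 16368.
Δq = 16368 − 13846 = +2522.00.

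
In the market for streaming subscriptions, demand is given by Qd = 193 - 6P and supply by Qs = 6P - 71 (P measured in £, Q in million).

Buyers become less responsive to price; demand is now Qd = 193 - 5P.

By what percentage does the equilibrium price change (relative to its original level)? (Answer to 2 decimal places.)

Solve the original market: 193 - 6P = 6P - 71, hence P = 22 and Q = 61.
After the shift, demand is Qd = 193 - 5P and supply is Qs = 6P - 71.
Equate the new curves: 193 - 5P = 6P - 71, giving 264 = 11P, P = 24, Q = 73.
%ΔP = (24 − 22) / 22 × 100 = +9.09%.

+9.09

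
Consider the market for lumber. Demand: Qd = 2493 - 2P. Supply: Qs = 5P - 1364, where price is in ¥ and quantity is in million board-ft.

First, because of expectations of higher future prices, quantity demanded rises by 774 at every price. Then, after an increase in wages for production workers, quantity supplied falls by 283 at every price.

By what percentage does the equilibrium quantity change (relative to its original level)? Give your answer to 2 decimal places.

+33.93

Solve the original market: 2493 - 2P = 5P - 1364, hence P = 551 and Q = 1391.
With the change applied: demand Qd = 3267 - 2P, supply Qs = 5P - 1647.
Clearing the new market: 3267 - 2P = 5P - 1647, so P = 702 and Q = 1863.
%ΔQ = (1863 − 1391) / 1391 × 100 = +33.93%.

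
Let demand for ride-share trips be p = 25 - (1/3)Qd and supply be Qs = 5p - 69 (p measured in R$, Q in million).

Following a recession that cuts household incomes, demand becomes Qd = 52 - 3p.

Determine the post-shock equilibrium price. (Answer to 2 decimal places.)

15.13

Solve the original market: 75 - 3p = 5p - 69, hence p = 18 and Q = 21.
The new curves are Qd = 52 - 3p (demand) and Qs = 5p - 69 (supply).
Equate the new curves: 52 - 3p = 5p - 69, giving 121 = 8p, p = 15.125, Q = 6.625.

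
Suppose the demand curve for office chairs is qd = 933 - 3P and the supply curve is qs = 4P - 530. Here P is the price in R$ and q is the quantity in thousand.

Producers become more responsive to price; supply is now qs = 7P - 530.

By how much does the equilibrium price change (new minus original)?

Initially, 933 - 3P = 4P - 530, so 1463 = 7P and P = 209, q = 306.
With the change applied: demand qd = 933 - 3P, supply qs = 7P - 530.
Clearing the new market: 933 - 3P = 7P - 530, so P = 146.3 and q = 494.1.
ΔP = 146.3 − 209 = -62.7.

-62.7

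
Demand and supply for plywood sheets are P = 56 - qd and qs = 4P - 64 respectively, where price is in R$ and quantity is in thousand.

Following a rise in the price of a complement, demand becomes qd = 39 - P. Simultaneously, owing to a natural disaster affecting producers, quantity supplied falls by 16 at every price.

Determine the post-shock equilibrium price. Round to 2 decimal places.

23.80

Before the shock: 56 - P = 4P - 64 ⇒ 120 = 5P ⇒ P = 24, q = 32.
The shock moves the curves to qd = 39 - P and qs = 4P - 80.
Equate the new curves: 39 - P = 4P - 80, giving 119 = 5P, P = 23.8, q = 15.2.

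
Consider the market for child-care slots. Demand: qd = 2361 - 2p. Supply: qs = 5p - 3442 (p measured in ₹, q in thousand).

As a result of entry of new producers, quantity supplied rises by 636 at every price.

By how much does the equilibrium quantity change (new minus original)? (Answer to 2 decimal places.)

Solve the original market: 2361 - 2p = 5p - 3442, hence p = 829 and q = 703.
After the shift, demand is qd = 2361 - 2p and supply is qs = 5p - 2806.
New equilibrium: 2361 - 2p = 5p - 2806 ⇒ 5167 = 7p ⇒ p = 5167/7 ≈ 738.1429, q = 6193/7 ≈ 884.7143.
Δq = 884.7143 − 703 = +181.71.

+181.71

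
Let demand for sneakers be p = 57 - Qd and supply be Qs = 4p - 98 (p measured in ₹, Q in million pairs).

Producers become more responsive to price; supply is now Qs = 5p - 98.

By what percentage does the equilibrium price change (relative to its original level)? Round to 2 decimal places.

Initially, 57 - p = 4p - 98, so 155 = 5p and p = 31, Q = 26.
With the change applied: demand Qd = 57 - p, supply Qs = 5p - 98.
Equate the new curves: 57 - p = 5p - 98, giving 155 = 6p, p = 155/6 ≈ 25.8333, Q = 187/6 ≈ 31.1667.
%Δp = (25.8333 − 31) / 31 × 100 = -16.67%.

-16.67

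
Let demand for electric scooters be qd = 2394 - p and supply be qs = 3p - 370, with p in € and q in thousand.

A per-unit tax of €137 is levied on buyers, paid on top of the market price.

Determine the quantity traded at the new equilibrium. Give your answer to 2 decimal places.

Initially, 2394 - p = 3p - 370, so 2764 = 4p and p = 691, q = 1703.
Since buyers pay the price plus the tax, the effective demand curve becomes qd = 2257 - p.
New equilibrium: 2257 - p = 3p - 370 ⇒ 2627 = 4p ⇒ p = 656.75, q = 1600.25.

1600.25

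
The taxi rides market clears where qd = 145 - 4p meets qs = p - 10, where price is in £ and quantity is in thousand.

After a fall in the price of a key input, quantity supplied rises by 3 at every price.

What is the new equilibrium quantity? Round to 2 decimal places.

Original equilibrium: 145 - 4p = p - 10 gives 155 = 5p, so p = 31 and q = 21.
With the change applied: demand qd = 145 - 4p, supply qs = p - 7.
New equilibrium: 145 - 4p = p - 7 ⇒ 152 = 5p ⇒ p = 30.4, q = 23.4.

23.40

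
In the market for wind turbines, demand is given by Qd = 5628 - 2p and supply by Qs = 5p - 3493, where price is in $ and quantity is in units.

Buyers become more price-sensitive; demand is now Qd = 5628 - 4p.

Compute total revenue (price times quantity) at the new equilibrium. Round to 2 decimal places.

1595386.77

Initially, 5628 - 2p = 5p - 3493, so 9121 = 7p and p = 1303, Q = 3022.
The new curves are Qd = 5628 - 4p (demand) and Qs = 5p - 3493 (supply).
Clearing the new market: 5628 - 4p = 5p - 3493, so p = 9121/9 ≈ 1013.4444 and Q = 14168/9 ≈ 1574.2222.
New expenditure = 1013.4444 × 1574.2222 = 1595386.77.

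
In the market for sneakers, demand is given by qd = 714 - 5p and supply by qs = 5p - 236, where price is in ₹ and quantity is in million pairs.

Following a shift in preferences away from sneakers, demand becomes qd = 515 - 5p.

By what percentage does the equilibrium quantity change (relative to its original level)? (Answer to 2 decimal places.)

Solve the original market: 714 - 5p = 5p - 236, hence p = 95 and q = 239.
After the shift, demand is qd = 515 - 5p and supply is qs = 5p - 236.
Setting them equal: 515 - 5p = 5p - 236 → 751 = 10p, so p = 75.1 and q = 139.5.
%Δq = (139.5 − 239) / 239 × 100 = -41.63%.

-41.63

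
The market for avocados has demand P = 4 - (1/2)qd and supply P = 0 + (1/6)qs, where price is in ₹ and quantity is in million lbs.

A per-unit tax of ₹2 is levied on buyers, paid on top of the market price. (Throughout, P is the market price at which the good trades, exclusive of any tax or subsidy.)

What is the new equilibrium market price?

Original equilibrium: 8 - 2P = 6P gives 8 = 8P, so P = 1 and q = 6.
Since buyers pay the price plus the tax, the effective demand curve becomes qd = 4 - 2P.
Setting them equal: 4 - 2P = 6P → 4 = 8P, so P = 0.5 and q = 3.

0.5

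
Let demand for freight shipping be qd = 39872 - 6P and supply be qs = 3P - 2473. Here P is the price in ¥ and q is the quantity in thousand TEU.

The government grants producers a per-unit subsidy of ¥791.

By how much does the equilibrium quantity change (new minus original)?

+1582

Before the shock: 39872 - 6P = 3P - 2473 ⇒ 42345 = 9P ⇒ P = 4705, q = 11642.
Since sellers receive the price plus the subsidy, the effective supply curve becomes qs = 3P - 100.
Equate the new curves: 39872 - 6P = 3P - 100, giving 39972 = 9P, P = 13324/3 ≈ 4441.3333, q = 13224.
Δq = 13224 − 11642 = +1582.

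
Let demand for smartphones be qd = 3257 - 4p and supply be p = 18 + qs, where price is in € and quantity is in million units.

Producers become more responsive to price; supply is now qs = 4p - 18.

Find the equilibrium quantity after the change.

1619.5

Original equilibrium: 3257 - 4p = p - 18 gives 3275 = 5p, so p = 655 and q = 637.
The new curves are qd = 3257 - 4p (demand) and qs = 4p - 18 (supply).
Equate the new curves: 3257 - 4p = 4p - 18, giving 3275 = 8p, p = 409.375, q = 1619.5.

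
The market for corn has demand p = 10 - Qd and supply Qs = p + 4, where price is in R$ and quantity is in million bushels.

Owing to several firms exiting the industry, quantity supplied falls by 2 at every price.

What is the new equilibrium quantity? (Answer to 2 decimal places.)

6.00

Original equilibrium: 10 - p = p + 4 gives 6 = 2p, so p = 3 and Q = 7.
After the shift, demand is Qd = 10 - p and supply is Qs = p + 2.
Setting them equal: 10 - p = p + 2 → 8 = 2p, so p = 4 and Q = 6.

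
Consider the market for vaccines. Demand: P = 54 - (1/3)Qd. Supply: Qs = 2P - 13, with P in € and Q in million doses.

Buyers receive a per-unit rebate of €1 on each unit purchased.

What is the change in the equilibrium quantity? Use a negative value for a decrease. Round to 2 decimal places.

+1.20

Initially, 162 - 3P = 2P - 13, so 175 = 5P and P = 35, Q = 57.
Since buyers' out-of-pocket price is the market price minus the rebate, the effective demand curve becomes Qd = 165 - 3P.
Clearing the new market: 165 - 3P = 2P - 13, so P = 35.6 and Q = 58.2.
ΔQ = 58.2 − 57 = +1.20.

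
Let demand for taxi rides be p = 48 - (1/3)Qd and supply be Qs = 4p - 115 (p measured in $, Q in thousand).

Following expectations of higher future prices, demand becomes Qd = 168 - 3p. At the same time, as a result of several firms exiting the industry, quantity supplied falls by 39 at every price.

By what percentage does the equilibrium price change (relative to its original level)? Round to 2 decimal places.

+24.32

Before the shock: 144 - 3p = 4p - 115 ⇒ 259 = 7p ⇒ p = 37, Q = 33.
The shock moves the curves to Qd = 168 - 3p and Qs = 4p - 154.
Setting them equal: 168 - 3p = 4p - 154 → 322 = 7p, so p = 46 and Q = 30.
%Δp = (46 − 37) / 37 × 100 = +24.32%.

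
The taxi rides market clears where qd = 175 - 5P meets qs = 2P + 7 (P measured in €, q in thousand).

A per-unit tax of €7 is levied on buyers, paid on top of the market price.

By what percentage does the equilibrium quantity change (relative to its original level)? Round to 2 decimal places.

-18.18

Original equilibrium: 175 - 5P = 2P + 7 gives 168 = 7P, so P = 24 and q = 55.
Since buyers pay the price plus the tax, the effective demand curve becomes qd = 140 - 5P.
Setting them equal: 140 - 5P = 2P + 7 → 133 = 7P, so P = 19 and q = 45.
%Δq = (45 − 55) / 55 × 100 = -18.18%.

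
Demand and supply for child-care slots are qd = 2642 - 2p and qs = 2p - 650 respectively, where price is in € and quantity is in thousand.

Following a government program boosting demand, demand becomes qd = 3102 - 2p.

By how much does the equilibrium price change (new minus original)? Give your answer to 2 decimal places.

+115.00

Original equilibrium: 2642 - 2p = 2p - 650 gives 3292 = 4p, so p = 823 and q = 996.
The shock moves the curves to qd = 3102 - 2p and qs = 2p - 650.
Equate the new curves: 3102 - 2p = 2p - 650, giving 3752 = 4p, p = 938, q = 1226.
Δp = 938 − 823 = +115.00.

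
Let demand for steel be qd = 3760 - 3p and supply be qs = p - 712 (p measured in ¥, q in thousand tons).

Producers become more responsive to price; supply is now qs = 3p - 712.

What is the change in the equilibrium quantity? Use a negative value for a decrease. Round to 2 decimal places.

+1118.00

Initially, 3760 - 3p = p - 712, so 4472 = 4p and p = 1118, q = 406.
The new curves are qd = 3760 - 3p (demand) and qs = 3p - 712 (supply).
Equate the new curves: 3760 - 3p = 3p - 712, giving 4472 = 6p, p = 2236/3 ≈ 745.3333, q = 1524.
Δq = 1524 − 406 = +1118.00.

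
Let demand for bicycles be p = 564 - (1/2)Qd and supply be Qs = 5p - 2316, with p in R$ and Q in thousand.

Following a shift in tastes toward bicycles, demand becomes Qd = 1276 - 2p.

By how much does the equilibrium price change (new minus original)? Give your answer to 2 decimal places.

+21.14

Before the shock: 1128 - 2p = 5p - 2316 ⇒ 3444 = 7p ⇒ p = 492, Q = 144.
The shock moves the curves to Qd = 1276 - 2p and Qs = 5p - 2316.
Equate the new curves: 1276 - 2p = 5p - 2316, giving 3592 = 7p, p = 3592/7 ≈ 513.1429, Q = 1748/7 ≈ 249.7143.
Δp = 513.1429 − 492 = +21.14.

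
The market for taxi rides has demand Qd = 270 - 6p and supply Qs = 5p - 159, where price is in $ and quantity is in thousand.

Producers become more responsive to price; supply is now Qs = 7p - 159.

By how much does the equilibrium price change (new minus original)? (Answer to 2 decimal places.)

Solve the original market: 270 - 6p = 5p - 159, hence p = 39 and Q = 36.
The new curves are Qd = 270 - 6p (demand) and Qs = 7p - 159 (supply).
New equilibrium: 270 - 6p = 7p - 159 ⇒ 429 = 13p ⇒ p = 33, Q = 72.
Δp = 33 − 39 = -6.00.

-6.00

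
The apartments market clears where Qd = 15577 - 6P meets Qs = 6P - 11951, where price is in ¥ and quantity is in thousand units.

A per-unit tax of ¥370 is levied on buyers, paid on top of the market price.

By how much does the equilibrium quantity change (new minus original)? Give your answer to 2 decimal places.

Original equilibrium: 15577 - 6P = 6P - 11951 gives 27528 = 12P, so P = 2294 and Q = 1813.
Since buyers pay the price plus the tax, the effective demand curve becomes Qd = 13357 - 6P.
Clearing the new market: 13357 - 6P = 6P - 11951, so P = 2109 and Q = 703.
ΔQ = 703 − 1813 = -1110.00.

-1110.00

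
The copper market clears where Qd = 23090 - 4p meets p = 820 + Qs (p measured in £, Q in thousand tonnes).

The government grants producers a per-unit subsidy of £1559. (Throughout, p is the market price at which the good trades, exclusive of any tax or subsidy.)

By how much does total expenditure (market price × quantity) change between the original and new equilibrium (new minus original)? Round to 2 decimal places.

+4339881.84

Before the shock: 23090 - 4p = p - 820 ⇒ 23910 = 5p ⇒ p = 4782, Q = 3962.
Since sellers receive the price plus the subsidy, the effective supply curve becomes Qs = p + 739.
Setting them equal: 23090 - 4p = p + 739 → 22351 = 5p, so p = 4470.2 and Q = 5209.2.
Expenditure moves from 4782×3962 = 18946284 to 4470.2×5209.2 = 23286165.84; change = +4339881.84.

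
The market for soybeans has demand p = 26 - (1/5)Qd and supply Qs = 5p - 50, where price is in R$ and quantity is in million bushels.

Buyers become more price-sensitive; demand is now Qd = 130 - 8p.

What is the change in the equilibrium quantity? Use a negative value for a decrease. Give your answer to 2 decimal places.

-20.77

Solve the original market: 130 - 5p = 5p - 50, hence p = 18 and Q = 40.
The new curves are Qd = 130 - 8p (demand) and Qs = 5p - 50 (supply).
Equate the new curves: 130 - 8p = 5p - 50, giving 180 = 13p, p = 180/13 ≈ 13.8462, Q = 250/13 ≈ 19.2308.
ΔQ = 19.2308 − 40 = -20.77.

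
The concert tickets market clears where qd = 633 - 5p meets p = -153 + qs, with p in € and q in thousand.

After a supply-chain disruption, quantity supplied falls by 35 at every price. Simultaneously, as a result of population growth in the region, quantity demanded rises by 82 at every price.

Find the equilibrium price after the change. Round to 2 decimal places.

99.50

Before the shock: 633 - 5p = p + 153 ⇒ 480 = 6p ⇒ p = 80, q = 233.
With the change applied: demand qd = 715 - 5p, supply qs = p + 118.
New equilibrium: 715 - 5p = p + 118 ⇒ 597 = 6p ⇒ p = 99.5, q = 217.5.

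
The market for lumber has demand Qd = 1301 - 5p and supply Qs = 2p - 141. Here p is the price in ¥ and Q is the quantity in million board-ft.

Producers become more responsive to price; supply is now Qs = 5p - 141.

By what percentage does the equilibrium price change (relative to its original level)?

-30

Original equilibrium: 1301 - 5p = 2p - 141 gives 1442 = 7p, so p = 206 and Q = 271.
The shock moves the curves to Qd = 1301 - 5p and Qs = 5p - 141.
New equilibrium: 1301 - 5p = 5p - 141 ⇒ 1442 = 10p ⇒ p = 144.2, Q = 580.
%Δp = (144.2 − 206) / 206 × 100 = -30%.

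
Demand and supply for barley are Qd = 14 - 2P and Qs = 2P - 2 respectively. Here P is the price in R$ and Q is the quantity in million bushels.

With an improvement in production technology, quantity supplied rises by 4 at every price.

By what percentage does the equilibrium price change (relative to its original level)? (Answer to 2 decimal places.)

Before the shock: 14 - 2P = 2P - 2 ⇒ 16 = 4P ⇒ P = 4, Q = 6.
After the shift, demand is Qd = 14 - 2P and supply is Qs = 2P + 2.
Clearing the new market: 14 - 2P = 2P + 2, so P = 3 and Q = 8.
%ΔP = (3 − 4) / 4 × 100 = -25.00%.

-25.00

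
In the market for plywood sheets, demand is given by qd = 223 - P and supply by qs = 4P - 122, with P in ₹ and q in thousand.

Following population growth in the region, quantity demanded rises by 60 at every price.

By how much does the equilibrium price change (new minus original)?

+12

Initially, 223 - P = 4P - 122, so 345 = 5P and P = 69, q = 154.
The shock moves the curves to qd = 283 - P and qs = 4P - 122.
Clearing the new market: 283 - P = 4P - 122, so P = 81 and q = 202.
ΔP = 81 − 69 = +12.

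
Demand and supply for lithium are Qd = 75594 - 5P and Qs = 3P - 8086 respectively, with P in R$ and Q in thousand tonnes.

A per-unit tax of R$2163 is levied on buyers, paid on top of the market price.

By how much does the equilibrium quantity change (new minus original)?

-4055.625

Solve the original market: 75594 - 5P = 3P - 8086, hence P = 10460 and Q = 23294.
Since buyers pay the price plus the tax, the effective demand curve becomes Qd = 64779 - 5P.
Setting them equal: 64779 - 5P = 3P - 8086 → 72865 = 8P, so P = 9108.125 and Q = 19238.375.
ΔQ = 19238.375 − 23294 = -4055.625.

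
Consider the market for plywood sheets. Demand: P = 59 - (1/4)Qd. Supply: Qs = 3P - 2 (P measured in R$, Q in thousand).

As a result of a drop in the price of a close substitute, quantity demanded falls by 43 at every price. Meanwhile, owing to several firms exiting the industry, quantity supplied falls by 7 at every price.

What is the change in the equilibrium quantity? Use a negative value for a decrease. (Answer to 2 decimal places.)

-22.43

Before the shock: 236 - 4P = 3P - 2 ⇒ 238 = 7P ⇒ P = 34, Q = 100.
With the change applied: demand Qd = 193 - 4P, supply Qs = 3P - 9.
Clearing the new market: 193 - 4P = 3P - 9, so P = 202/7 ≈ 28.8571 and Q = 543/7 ≈ 77.5714.
ΔQ = 77.5714 − 100 = -22.43.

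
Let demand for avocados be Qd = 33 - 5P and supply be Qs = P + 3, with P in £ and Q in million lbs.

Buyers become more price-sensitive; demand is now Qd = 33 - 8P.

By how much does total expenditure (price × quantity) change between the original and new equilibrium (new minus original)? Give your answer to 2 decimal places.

Solve the original market: 33 - 5P = P + 3, hence P = 5 and Q = 8.
The shock moves the curves to Qd = 33 - 8P and Qs = P + 3.
New equilibrium: 33 - 8P = P + 3 ⇒ 30 = 9P ⇒ P = 10/3 ≈ 3.3333, Q = 19/3 ≈ 6.3333.
Expenditure moves from 5×8 = 40 to 3.3333×6.3333 = 21.1111; change = -18.89.

-18.89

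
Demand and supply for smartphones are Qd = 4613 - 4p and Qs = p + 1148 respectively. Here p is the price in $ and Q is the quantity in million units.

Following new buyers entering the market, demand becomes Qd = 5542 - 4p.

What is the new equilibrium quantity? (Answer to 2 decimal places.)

2026.80

Solve the original market: 4613 - 4p = p + 1148, hence p = 693 and Q = 1841.
The shock moves the curves to Qd = 5542 - 4p and Qs = p + 1148.
Equate the new curves: 5542 - 4p = p + 1148, giving 4394 = 5p, p = 878.8, Q = 2026.8.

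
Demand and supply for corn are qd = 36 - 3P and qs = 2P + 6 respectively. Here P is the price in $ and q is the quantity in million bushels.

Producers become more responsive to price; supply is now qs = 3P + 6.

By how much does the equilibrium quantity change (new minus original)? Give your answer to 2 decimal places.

+3.00

Solve the original market: 36 - 3P = 2P + 6, hence P = 6 and q = 18.
The new curves are qd = 36 - 3P (demand) and qs = 3P + 6 (supply).
Equate the new curves: 36 - 3P = 3P + 6, giving 30 = 6P, P = 5, q = 21.
Δq = 21 − 18 = +3.00.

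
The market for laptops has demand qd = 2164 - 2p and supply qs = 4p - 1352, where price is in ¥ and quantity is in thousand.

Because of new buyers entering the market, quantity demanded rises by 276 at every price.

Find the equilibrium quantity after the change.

1176

Solve the original market: 2164 - 2p = 4p - 1352, hence p = 586 and q = 992.
The new curves are qd = 2440 - 2p (demand) and qs = 4p - 1352 (supply).
New equilibrium: 2440 - 2p = 4p - 1352 ⇒ 3792 = 6p ⇒ p = 632, q = 1176.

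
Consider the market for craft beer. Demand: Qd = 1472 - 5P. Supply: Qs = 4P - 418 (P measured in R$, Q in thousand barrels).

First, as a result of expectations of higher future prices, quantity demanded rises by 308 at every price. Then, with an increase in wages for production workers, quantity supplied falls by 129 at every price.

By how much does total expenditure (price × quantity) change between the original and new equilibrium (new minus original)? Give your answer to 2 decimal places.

+37354.01

Solve the original market: 1472 - 5P = 4P - 418, hence P = 210 and Q = 422.
The shock moves the curves to Qd = 1780 - 5P and Qs = 4P - 547.
Equate the new curves: 1780 - 5P = 4P - 547, giving 2327 = 9P, P = 2327/9 ≈ 258.5556, Q = 4385/9 ≈ 487.2222.
Expenditure moves from 210×422 = 88620 to 258.5556×487.2222 = 125974.0123; change = +37354.01.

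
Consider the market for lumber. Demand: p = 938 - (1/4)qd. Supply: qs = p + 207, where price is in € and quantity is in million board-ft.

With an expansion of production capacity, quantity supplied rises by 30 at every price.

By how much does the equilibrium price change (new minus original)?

Original equilibrium: 3752 - 4p = p + 207 gives 3545 = 5p, so p = 709 and q = 916.
With the change applied: demand qd = 3752 - 4p, supply qs = p + 237.
New equilibrium: 3752 - 4p = p + 237 ⇒ 3515 = 5p ⇒ p = 703, q = 940.
Δp = 703 − 709 = -6.

-6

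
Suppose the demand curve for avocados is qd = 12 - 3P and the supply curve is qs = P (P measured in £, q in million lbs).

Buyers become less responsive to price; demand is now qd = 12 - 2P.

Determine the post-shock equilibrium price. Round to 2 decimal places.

4.00

Initially, 12 - 3P = P, so 12 = 4P and P = 3, q = 3.
The shock moves the curves to qd = 12 - 2P and qs = P.
New equilibrium: 12 - 2P = P ⇒ 12 = 3P ⇒ P = 4, q = 4.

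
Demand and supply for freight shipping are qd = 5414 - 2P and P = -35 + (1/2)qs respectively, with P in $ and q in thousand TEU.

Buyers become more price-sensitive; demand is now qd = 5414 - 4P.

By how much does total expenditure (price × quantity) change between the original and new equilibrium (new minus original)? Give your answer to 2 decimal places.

-2014391.11

Original equilibrium: 5414 - 2P = 2P + 70 gives 5344 = 4P, so P = 1336 and q = 2742.
The shock moves the curves to qd = 5414 - 4P and qs = 2P + 70.
Clearing the new market: 5414 - 4P = 2P + 70, so P = 2672/3 ≈ 890.6667 and q = 5554/3 ≈ 1851.3333.
Expenditure moves from 1336×2742 = 3663312 to 890.6667×1851.3333 = 1648920.8889; change = -2014391.11.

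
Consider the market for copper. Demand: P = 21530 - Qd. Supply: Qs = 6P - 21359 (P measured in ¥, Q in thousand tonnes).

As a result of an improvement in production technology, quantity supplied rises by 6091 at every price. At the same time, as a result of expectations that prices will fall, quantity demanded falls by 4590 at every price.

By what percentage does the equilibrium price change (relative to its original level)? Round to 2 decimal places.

Before the shock: 21530 - P = 6P - 21359 ⇒ 42889 = 7P ⇒ P = 6127, Q = 15403.
The shock moves the curves to Qd = 16940 - P and Qs = 6P - 15268.
New equilibrium: 16940 - P = 6P - 15268 ⇒ 32208 = 7P ⇒ P = 32208/7 ≈ 4601.1429, Q = 86372/7 ≈ 12338.8571.
%ΔP = (4601.1429 − 6127) / 6127 × 100 = -24.90%.

-24.90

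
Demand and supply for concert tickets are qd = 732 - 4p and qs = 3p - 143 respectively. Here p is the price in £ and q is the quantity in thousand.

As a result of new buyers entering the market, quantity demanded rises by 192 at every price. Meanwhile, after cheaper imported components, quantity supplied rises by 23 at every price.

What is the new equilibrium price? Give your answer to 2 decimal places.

Initially, 732 - 4p = 3p - 143, so 875 = 7p and p = 125, q = 232.
After the shift, demand is qd = 924 - 4p and supply is qs = 3p - 120.
Setting them equal: 924 - 4p = 3p - 120 → 1044 = 7p, so p = 1044/7 ≈ 149.1429 and q = 2292/7 ≈ 327.4286.

149.14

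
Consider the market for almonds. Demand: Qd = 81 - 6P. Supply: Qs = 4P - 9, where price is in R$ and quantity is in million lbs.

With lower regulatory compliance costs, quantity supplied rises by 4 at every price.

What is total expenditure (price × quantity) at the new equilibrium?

Solve the original market: 81 - 6P = 4P - 9, hence P = 9 and Q = 27.
With the change applied: demand Qd = 81 - 6P, supply Qs = 4P - 5.
New equilibrium: 81 - 6P = 4P - 5 ⇒ 86 = 10P ⇒ P = 8.6, Q = 29.4.
New expenditure = 8.6 × 29.4 = 252.84.

252.84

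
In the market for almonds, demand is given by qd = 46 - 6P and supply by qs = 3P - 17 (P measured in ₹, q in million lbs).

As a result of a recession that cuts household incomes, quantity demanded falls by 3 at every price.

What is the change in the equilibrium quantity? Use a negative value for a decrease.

Solve the original market: 46 - 6P = 3P - 17, hence P = 7 and q = 4.
After the shift, demand is qd = 43 - 6P and supply is qs = 3P - 17.
Equate the new curves: 43 - 6P = 3P - 17, giving 60 = 9P, P = 20/3 ≈ 6.6667, q = 3.
Δq = 3 − 4 = -1.

-1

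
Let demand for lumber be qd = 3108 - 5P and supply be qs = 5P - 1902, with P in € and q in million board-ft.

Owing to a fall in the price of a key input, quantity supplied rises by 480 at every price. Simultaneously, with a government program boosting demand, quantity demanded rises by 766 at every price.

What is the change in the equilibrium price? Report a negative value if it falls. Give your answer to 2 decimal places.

Before the shock: 3108 - 5P = 5P - 1902 ⇒ 5010 = 10P ⇒ P = 501, q = 603.
After the shift, demand is qd = 3874 - 5P and supply is qs = 5P - 1422.
New equilibrium: 3874 - 5P = 5P - 1422 ⇒ 5296 = 10P ⇒ P = 529.6, q = 1226.
ΔP = 529.6 − 501 = +28.60.

+28.60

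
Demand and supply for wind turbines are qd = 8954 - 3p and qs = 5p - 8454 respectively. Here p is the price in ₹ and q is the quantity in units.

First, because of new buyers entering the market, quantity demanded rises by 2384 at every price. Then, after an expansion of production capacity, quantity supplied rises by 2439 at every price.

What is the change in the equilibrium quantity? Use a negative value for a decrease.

Solve the original market: 8954 - 3p = 5p - 8454, hence p = 2176 and q = 2426.
The new curves are qd = 11338 - 3p (demand) and qs = 5p - 6015 (supply).
New equilibrium: 11338 - 3p = 5p - 6015 ⇒ 17353 = 8p ⇒ p = 2169.125, q = 4830.625.
Δq = 4830.625 − 2426 = +2404.625.

+2404.625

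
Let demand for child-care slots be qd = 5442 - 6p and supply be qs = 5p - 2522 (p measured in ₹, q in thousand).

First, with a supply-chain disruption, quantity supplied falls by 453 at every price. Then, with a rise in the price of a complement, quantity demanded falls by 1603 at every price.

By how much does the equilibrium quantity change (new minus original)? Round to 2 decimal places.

-975.73

Original equilibrium: 5442 - 6p = 5p - 2522 gives 7964 = 11p, so p = 724 and q = 1098.
The shock moves the curves to qd = 3839 - 6p and qs = 5p - 2975.
New equilibrium: 3839 - 6p = 5p - 2975 ⇒ 6814 = 11p ⇒ p = 6814/11 ≈ 619.4545, q = 1345/11 ≈ 122.2727.
Δq = 122.2727 − 1098 = -975.73.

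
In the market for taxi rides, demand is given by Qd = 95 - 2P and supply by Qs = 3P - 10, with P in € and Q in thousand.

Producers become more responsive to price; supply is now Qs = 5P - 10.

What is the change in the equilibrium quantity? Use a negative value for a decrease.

Solve the original market: 95 - 2P = 3P - 10, hence P = 21 and Q = 53.
After the shift, demand is Qd = 95 - 2P and supply is Qs = 5P - 10.
Setting them equal: 95 - 2P = 5P - 10 → 105 = 7P, so P = 15 and Q = 65.
ΔQ = 65 − 53 = +12.

+12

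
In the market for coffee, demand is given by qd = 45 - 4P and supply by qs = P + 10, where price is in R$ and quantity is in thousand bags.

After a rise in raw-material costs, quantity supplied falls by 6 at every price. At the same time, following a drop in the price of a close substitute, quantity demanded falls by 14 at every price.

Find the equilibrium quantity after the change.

Solve the original market: 45 - 4P = P + 10, hence P = 7 and q = 17.
The new curves are qd = 31 - 4P (demand) and qs = P + 4 (supply).
Clearing the new market: 31 - 4P = P + 4, so P = 5.4 and q = 9.4.

9.4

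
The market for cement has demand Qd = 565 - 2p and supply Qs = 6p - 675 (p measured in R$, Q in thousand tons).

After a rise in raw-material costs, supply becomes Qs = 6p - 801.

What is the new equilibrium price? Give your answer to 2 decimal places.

Solve the original market: 565 - 2p = 6p - 675, hence p = 155 and Q = 255.
The shock moves the curves to Qd = 565 - 2p and Qs = 6p - 801.
Setting them equal: 565 - 2p = 6p - 801 → 1366 = 8p, so p = 170.75 and Q = 223.5.

170.75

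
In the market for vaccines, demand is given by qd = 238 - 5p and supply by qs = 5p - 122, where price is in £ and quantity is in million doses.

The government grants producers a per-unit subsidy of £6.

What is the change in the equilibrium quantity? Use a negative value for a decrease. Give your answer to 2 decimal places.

+15.00

Solve the original market: 238 - 5p = 5p - 122, hence p = 36 and q = 58.
Since sellers receive the price plus the subsidy, the effective supply curve becomes qs = 5p - 92.
Setting them equal: 238 - 5p = 5p - 92 → 330 = 10p, so p = 33 and q = 73.
Δq = 73 − 58 = +15.00.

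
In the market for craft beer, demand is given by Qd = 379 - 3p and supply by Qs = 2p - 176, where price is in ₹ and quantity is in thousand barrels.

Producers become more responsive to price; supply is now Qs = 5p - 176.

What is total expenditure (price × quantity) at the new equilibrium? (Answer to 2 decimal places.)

11854.45

Solve the original market: 379 - 3p = 2p - 176, hence p = 111 and Q = 46.
After the shift, demand is Qd = 379 - 3p and supply is Qs = 5p - 176.
Clearing the new market: 379 - 3p = 5p - 176, so p = 69.375 and Q = 170.875.
New expenditure = 69.375 × 170.875 = 11854.45.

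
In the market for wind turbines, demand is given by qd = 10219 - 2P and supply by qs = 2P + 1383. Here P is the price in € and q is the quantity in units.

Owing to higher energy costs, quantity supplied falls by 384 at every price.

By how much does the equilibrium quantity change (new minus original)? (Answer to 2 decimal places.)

Solve the original market: 10219 - 2P = 2P + 1383, hence P = 2209 and q = 5801.
The shock moves the curves to qd = 10219 - 2P and qs = 2P + 999.
Clearing the new market: 10219 - 2P = 2P + 999, so P = 2305 and q = 5609.
Δq = 5609 − 5801 = -192.00.

-192.00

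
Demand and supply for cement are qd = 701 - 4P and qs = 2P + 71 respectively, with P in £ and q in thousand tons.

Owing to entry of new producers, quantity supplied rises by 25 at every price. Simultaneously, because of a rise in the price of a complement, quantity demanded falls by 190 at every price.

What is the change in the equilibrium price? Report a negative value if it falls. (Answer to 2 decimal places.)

-35.83

Before the shock: 701 - 4P = 2P + 71 ⇒ 630 = 6P ⇒ P = 105, q = 281.
After the shift, demand is qd = 511 - 4P and supply is qs = 2P + 96.
Clearing the new market: 511 - 4P = 2P + 96, so P = 415/6 ≈ 69.1667 and q = 703/3 ≈ 234.3333.
ΔP = 69.1667 − 105 = -35.83.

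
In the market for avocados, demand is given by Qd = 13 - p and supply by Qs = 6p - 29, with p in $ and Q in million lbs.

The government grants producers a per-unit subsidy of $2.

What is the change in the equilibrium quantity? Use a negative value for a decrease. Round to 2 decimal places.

Before the shock: 13 - p = 6p - 29 ⇒ 42 = 7p ⇒ p = 6, Q = 7.
Since sellers receive the price plus the subsidy, the effective supply curve becomes Qs = 6p - 17.
New equilibrium: 13 - p = 6p - 17 ⇒ 30 = 7p ⇒ p = 30/7 ≈ 4.2857, Q = 61/7 ≈ 8.7143.
ΔQ = 8.7143 − 7 = +1.71.

+1.71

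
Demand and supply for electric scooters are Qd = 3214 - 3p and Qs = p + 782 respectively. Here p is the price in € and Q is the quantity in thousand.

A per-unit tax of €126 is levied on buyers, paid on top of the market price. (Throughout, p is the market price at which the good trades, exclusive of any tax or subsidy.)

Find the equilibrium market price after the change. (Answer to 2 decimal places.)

513.50

Original equilibrium: 3214 - 3p = p + 782 gives 2432 = 4p, so p = 608 and Q = 1390.
Since buyers pay the price plus the tax, the effective demand curve becomes Qd = 2836 - 3p.
Equate the new curves: 2836 - 3p = p + 782, giving 2054 = 4p, p = 513.5, Q = 1295.5.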